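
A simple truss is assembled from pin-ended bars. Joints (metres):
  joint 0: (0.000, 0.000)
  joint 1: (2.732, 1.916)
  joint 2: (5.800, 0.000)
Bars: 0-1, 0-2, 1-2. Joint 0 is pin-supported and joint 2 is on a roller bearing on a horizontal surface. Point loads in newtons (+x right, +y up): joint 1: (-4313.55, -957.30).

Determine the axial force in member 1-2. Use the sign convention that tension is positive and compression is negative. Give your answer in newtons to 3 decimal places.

N=3 nodes, M=3 members, R=3 reactions → 2N=6, M+R=6
member 0 (0-1): L=3.3369, (cx,cy)=(0.8187,0.5742)
member 1 (0-2): L=5.8000, (cx,cy)=(1.0000,0.0000)
member 2 (1-2): L=3.6171, (cx,cy)=(0.8482,-0.5297)
solve A·x = −loads:
  F[0-1] = -3363.6087 N (compression)
  F[0-2] = -1559.6803 N (compression)
  F[1-2] = +1838.8453 N (tension)
  Rx@0 = +4313.5500 N
  Ry@0 = +1931.3376 N
  Ry@2 = -974.0376 N

1838.845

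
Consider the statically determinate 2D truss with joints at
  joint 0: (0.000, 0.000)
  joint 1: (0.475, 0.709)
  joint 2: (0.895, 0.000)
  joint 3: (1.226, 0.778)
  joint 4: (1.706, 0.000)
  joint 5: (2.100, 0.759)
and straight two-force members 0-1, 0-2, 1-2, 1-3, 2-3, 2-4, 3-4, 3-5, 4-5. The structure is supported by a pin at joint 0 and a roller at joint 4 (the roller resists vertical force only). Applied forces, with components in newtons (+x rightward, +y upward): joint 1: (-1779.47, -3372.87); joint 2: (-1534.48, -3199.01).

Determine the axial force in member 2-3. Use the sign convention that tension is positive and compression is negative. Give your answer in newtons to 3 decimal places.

2244.119

N=6 nodes, M=9 members, R=3 reactions → 2N=12, M+R=12
member 0 (0-1): L=0.8534, (cx,cy)=(0.5566,0.8308)
member 1 (0-2): L=0.8950, (cx,cy)=(1.0000,0.0000)
member 2 (1-2): L=0.8241, (cx,cy)=(0.5097,-0.8604)
member 3 (1-3): L=0.7542, (cx,cy)=(0.9958,0.0915)
member 4 (2-3): L=0.8455, (cx,cy)=(0.3915,0.9202)
member 5 (2-4): L=0.8110, (cx,cy)=(1.0000,0.0000)
member 6 (3-4): L=0.9142, (cx,cy)=(0.5251,-0.8511)
member 7 (3-5): L=0.8742, (cx,cy)=(0.9998,-0.0217)
member 8 (4-5): L=0.8552, (cx,cy)=(0.4607,0.8875)
solve A·x = −loads:
  F[0-1] = -5650.1262 N (compression)
  F[0-2] = -169.1371 N (compression)
  F[1-2] = +1318.0512 N (tension)
  F[1-3] = -2045.6933 N (compression)
  F[2-3] = +2244.1193 N (tension)
  F[2-4] = +1158.5602 N (tension)
  F[3-4] = -2206.4719 N (compression)
  F[3-5] = -0.0000 N (tension)
  F[4-5] = +0.0000 N (tension)
  Rx@0 = +3313.9500 N
  Ry@0 = +4694.0471 N
  Ry@4 = +1877.8329 N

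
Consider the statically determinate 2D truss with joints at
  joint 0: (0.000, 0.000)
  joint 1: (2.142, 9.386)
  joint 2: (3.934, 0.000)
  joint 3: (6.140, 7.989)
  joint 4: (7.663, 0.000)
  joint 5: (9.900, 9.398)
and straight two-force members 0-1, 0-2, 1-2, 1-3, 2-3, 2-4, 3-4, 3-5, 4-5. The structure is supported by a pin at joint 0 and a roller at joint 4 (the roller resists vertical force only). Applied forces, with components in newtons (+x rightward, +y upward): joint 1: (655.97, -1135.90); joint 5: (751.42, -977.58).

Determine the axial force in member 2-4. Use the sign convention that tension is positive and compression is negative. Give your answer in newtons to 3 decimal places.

N=6 nodes, M=9 members, R=3 reactions → 2N=12, M+R=12
member 0 (0-1): L=9.6273, (cx,cy)=(0.2225,0.9749)
member 1 (0-2): L=3.9340, (cx,cy)=(1.0000,0.0000)
member 2 (1-2): L=9.5555, (cx,cy)=(0.1875,-0.9823)
member 3 (1-3): L=4.2350, (cx,cy)=(0.9440,-0.3299)
member 4 (2-3): L=8.2880, (cx,cy)=(0.2662,0.9639)
member 5 (2-4): L=3.7290, (cx,cy)=(1.0000,0.0000)
member 6 (3-4): L=8.1329, (cx,cy)=(0.1873,-0.9823)
member 7 (3-5): L=4.0153, (cx,cy)=(0.9364,0.3509)
member 8 (4-5): L=9.6606, (cx,cy)=(0.2316,0.9728)
solve A·x = −loads:
  F[0-1] = +1222.6497 N (tension)
  F[0-2] = +1135.3602 N (tension)
  F[1-2] = -2393.0154 N (compression)
  F[1-3] = +68.6787 N (tension)
  F[2-3] = +2438.5244 N (tension)
  F[2-4] = +37.5266 N (tension)
  F[3-4] = -1957.6386 N (compression)
  F[3-5] = +1153.8629 N (tension)
  F[4-5] = -1421.1010 N (compression)
  Rx@0 = -1407.3900 N
  Ry@0 = -1192.0034 N
  Ry@4 = +3305.4834 N

37.527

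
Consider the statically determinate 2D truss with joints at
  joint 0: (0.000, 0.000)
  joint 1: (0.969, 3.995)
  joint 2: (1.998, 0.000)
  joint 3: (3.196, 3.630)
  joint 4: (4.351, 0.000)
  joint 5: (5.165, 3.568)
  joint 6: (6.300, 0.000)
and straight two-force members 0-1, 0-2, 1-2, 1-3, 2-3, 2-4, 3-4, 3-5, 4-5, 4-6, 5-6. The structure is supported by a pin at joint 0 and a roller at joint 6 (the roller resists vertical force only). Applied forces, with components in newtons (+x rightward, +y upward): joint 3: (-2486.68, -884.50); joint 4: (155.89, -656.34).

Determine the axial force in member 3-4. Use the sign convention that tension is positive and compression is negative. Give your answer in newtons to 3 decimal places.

N=7 nodes, M=11 members, R=3 reactions → 2N=14, M+R=14
member 0 (0-1): L=4.1108, (cx,cy)=(0.2357,0.9718)
member 1 (0-2): L=1.9980, (cx,cy)=(1.0000,0.0000)
member 2 (1-2): L=4.1254, (cx,cy)=(0.2494,-0.9684)
member 3 (1-3): L=2.2567, (cx,cy)=(0.9868,-0.1617)
member 4 (2-3): L=3.8226, (cx,cy)=(0.3134,0.9496)
member 5 (2-4): L=2.3530, (cx,cy)=(1.0000,0.0000)
member 6 (3-4): L=3.8093, (cx,cy)=(0.3032,-0.9529)
member 7 (3-5): L=1.9700, (cx,cy)=(0.9995,-0.0315)
member 8 (4-5): L=3.6597, (cx,cy)=(0.2224,0.9750)
member 9 (4-6): L=1.9490, (cx,cy)=(1.0000,0.0000)
member 10 (5-6): L=3.7442, (cx,cy)=(0.3031,-0.9529)
solve A·x = −loads:
  F[0-1] = -2131.7104 N (compression)
  F[0-2] = -1828.3067 N (compression)
  F[1-2] = +2322.3405 N (tension)
  F[1-3] = -1096.1794 N (compression)
  F[2-3] = -2368.2477 N (compression)
  F[2-4] = -506.8321 N (compression)
  F[3-4] = +1236.2736 N (tension)
  F[3-5] = +288.0221 N (tension)
  F[4-5] = -535.1423 N (compression)
  F[4-6] = -168.8509 N (compression)
  F[5-6] = +557.0109 N (tension)
  Rx@0 = +2330.7900 N
  Ry@0 = +2071.6418 N
  Ry@6 = -530.8018 N

1236.274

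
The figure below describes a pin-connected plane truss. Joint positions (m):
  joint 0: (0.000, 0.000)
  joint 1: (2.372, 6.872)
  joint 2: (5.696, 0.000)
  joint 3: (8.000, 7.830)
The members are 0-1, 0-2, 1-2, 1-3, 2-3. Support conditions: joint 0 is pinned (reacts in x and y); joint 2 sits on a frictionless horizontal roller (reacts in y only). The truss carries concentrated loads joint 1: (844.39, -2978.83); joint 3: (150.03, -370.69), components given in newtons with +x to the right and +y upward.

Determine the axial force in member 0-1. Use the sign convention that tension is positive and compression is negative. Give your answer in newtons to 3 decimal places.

N=4 nodes, M=5 members, R=3 reactions → 2N=8, M+R=8
member 0 (0-1): L=7.2699, (cx,cy)=(0.3263,0.9453)
member 1 (0-2): L=5.6960, (cx,cy)=(1.0000,0.0000)
member 2 (1-2): L=7.6337, (cx,cy)=(0.4354,-0.9002)
member 3 (1-3): L=5.7090, (cx,cy)=(0.9858,0.1678)
member 4 (2-3): L=8.1619, (cx,cy)=(0.2823,0.9593)
solve A·x = −loads:
  F[0-1] = -384.4857 N (compression)
  F[0-2] = +1119.8696 N (tension)
  F[1-2] = -2853.7004 N (compression)
  F[1-3] = +276.6925 N (tension)
  F[2-3] = -434.8041 N (compression)
  Rx@0 = -994.4200 N
  Ry@0 = +363.4442 N
  Ry@2 = +2986.0758 N

-384.486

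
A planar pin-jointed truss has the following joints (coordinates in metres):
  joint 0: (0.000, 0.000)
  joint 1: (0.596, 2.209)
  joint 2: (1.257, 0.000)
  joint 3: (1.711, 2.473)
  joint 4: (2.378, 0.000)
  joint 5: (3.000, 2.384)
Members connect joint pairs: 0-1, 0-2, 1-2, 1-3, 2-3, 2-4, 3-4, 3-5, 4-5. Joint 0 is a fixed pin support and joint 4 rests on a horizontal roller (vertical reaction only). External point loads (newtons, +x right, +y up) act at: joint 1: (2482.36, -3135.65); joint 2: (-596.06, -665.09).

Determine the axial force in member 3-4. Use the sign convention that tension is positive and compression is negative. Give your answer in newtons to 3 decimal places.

N=6 nodes, M=9 members, R=3 reactions → 2N=12, M+R=12
member 0 (0-1): L=2.2880, (cx,cy)=(0.2605,0.9655)
member 1 (0-2): L=1.2570, (cx,cy)=(1.0000,0.0000)
member 2 (1-2): L=2.3058, (cx,cy)=(0.2867,-0.9580)
member 3 (1-3): L=1.1458, (cx,cy)=(0.9731,0.2304)
member 4 (2-3): L=2.5143, (cx,cy)=(0.1806,0.9836)
member 5 (2-4): L=1.1210, (cx,cy)=(1.0000,0.0000)
member 6 (3-4): L=2.5614, (cx,cy)=(0.2604,-0.9655)
member 7 (3-5): L=1.2921, (cx,cy)=(0.9976,-0.0689)
member 8 (4-5): L=2.4638, (cx,cy)=(0.2525,0.9676)
solve A·x = −loads:
  F[0-1] = -370.1206 N (compression)
  F[0-2] = +1982.7130 N (tension)
  F[1-2] = -3303.3159 N (compression)
  F[1-3] = -1676.9231 N (compression)
  F[2-3] = +3893.7640 N (tension)
  F[2-4] = +928.7287 N (tension)
  F[3-4] = -3566.4439 N (compression)
  F[3-5] = +0.0000 N (tension)
  F[4-5] = -0.0000 N (compression)
  Rx@0 = -1886.3000 N
  Ry@0 = +357.3427 N
  Ry@4 = +3443.3973 N

-3566.444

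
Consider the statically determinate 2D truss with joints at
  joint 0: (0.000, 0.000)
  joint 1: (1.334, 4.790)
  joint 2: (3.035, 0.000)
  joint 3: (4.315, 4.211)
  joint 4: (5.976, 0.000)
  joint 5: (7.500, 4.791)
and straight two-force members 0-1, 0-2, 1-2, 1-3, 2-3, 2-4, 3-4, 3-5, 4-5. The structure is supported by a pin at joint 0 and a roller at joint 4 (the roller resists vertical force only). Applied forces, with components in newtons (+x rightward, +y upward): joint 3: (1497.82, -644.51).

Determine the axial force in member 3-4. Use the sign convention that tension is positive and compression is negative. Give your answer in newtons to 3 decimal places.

N=6 nodes, M=9 members, R=3 reactions → 2N=12, M+R=12
member 0 (0-1): L=4.9723, (cx,cy)=(0.2683,0.9633)
member 1 (0-2): L=3.0350, (cx,cy)=(1.0000,0.0000)
member 2 (1-2): L=5.0831, (cx,cy)=(0.3346,-0.9423)
member 3 (1-3): L=3.0367, (cx,cy)=(0.9817,-0.1907)
member 4 (2-3): L=4.4012, (cx,cy)=(0.2908,0.9568)
member 5 (2-4): L=2.9410, (cx,cy)=(1.0000,0.0000)
member 6 (3-4): L=4.5267, (cx,cy)=(0.3669,-0.9302)
member 7 (3-5): L=3.2374, (cx,cy)=(0.9838,0.1792)
member 8 (4-5): L=5.0275, (cx,cy)=(0.3031,0.9529)
solve A·x = −loads:
  F[0-1] = +909.6521 N (tension)
  F[0-2] = +1253.7723 N (tension)
  F[1-2] = -1052.8370 N (compression)
  F[1-3] = +607.5151 N (tension)
  F[2-3] = +1036.9583 N (tension)
  F[2-4] = +599.8744 N (tension)
  F[3-4] = -1634.8463 N (compression)
  F[3-5] = -0.0000 N (compression)
  F[4-5] = +0.0000 N (tension)
  Rx@0 = -1497.8200 N
  Ry@0 = -876.3034 N
  Ry@4 = +1520.8134 N

-1634.846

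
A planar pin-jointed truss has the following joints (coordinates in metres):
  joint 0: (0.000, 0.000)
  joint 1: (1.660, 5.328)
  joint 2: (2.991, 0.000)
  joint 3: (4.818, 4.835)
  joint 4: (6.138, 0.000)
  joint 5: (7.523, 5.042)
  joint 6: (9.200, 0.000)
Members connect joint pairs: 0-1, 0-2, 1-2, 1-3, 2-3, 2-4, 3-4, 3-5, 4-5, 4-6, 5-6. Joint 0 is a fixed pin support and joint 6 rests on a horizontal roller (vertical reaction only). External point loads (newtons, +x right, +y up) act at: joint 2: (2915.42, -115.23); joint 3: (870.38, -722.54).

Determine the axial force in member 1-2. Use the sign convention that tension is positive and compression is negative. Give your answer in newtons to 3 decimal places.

-39.934

N=7 nodes, M=11 members, R=3 reactions → 2N=14, M+R=14
member 0 (0-1): L=5.5806, (cx,cy)=(0.2975,0.9547)
member 1 (0-2): L=2.9910, (cx,cy)=(1.0000,0.0000)
member 2 (1-2): L=5.4917, (cx,cy)=(0.2424,-0.9702)
member 3 (1-3): L=3.1962, (cx,cy)=(0.9880,-0.1542)
member 4 (2-3): L=5.1687, (cx,cy)=(0.3535,0.9354)
member 5 (2-4): L=3.1470, (cx,cy)=(1.0000,0.0000)
member 6 (3-4): L=5.0119, (cx,cy)=(0.2634,-0.9647)
member 7 (3-5): L=2.7129, (cx,cy)=(0.9971,0.0763)
member 8 (4-5): L=5.2288, (cx,cy)=(0.2649,0.9643)
member 9 (4-6): L=3.0620, (cx,cy)=(1.0000,0.0000)
member 10 (5-6): L=5.3136, (cx,cy)=(0.3156,-0.9489)
solve A·x = −loads:
  F[0-1] = +37.1892 N (tension)
  F[0-2] = +3774.7377 N (tension)
  F[1-2] = -39.9344 N (compression)
  F[1-3] = +20.9921 N (tension)
  F[2-3] = +164.5997 N (tension)
  F[2-4] = +791.4570 N (tension)
  F[3-4] = -948.2082 N (compression)
  F[3-5] = -543.3107 N (compression)
  F[4-5] = +948.6149 N (tension)
  F[4-6] = +290.4569 N (tension)
  F[5-6] = -920.3130 N (compression)
  Rx@0 = -3785.8000 N
  Ry@0 = -35.5059 N
  Ry@6 = +873.2759 N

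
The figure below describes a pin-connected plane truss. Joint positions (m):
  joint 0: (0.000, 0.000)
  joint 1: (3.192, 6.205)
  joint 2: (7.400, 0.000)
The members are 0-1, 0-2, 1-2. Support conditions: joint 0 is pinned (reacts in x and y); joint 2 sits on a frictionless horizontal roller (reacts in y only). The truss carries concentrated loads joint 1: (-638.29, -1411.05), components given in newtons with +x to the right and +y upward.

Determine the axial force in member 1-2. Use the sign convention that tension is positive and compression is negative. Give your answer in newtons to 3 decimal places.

N=3 nodes, M=3 members, R=3 reactions → 2N=6, M+R=6
member 0 (0-1): L=6.9779, (cx,cy)=(0.4574,0.8892)
member 1 (0-2): L=7.4000, (cx,cy)=(1.0000,0.0000)
member 2 (1-2): L=7.4973, (cx,cy)=(0.5613,-0.8276)
solve A·x = −loads:
  F[0-1] = -1504.2168 N (compression)
  F[0-2] = +49.8067 N (tension)
  F[1-2] = -88.7393 N (compression)
  Rx@0 = +638.2900 N
  Ry@0 = +1337.6065 N
  Ry@2 = +73.4435 N

-88.739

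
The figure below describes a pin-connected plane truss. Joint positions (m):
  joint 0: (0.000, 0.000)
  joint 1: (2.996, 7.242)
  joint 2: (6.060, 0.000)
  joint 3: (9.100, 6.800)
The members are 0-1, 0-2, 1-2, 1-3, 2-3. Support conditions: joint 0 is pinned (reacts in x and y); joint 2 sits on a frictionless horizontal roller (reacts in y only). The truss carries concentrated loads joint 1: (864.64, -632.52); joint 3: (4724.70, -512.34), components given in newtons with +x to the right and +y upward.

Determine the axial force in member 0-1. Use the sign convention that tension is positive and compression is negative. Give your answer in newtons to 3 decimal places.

N=4 nodes, M=5 members, R=3 reactions → 2N=8, M+R=8
member 0 (0-1): L=7.8373, (cx,cy)=(0.3823,0.9240)
member 1 (0-2): L=6.0600, (cx,cy)=(1.0000,0.0000)
member 2 (1-2): L=7.8635, (cx,cy)=(0.3896,-0.9210)
member 3 (1-3): L=6.1200, (cx,cy)=(0.9974,-0.0722)
member 4 (2-3): L=7.4486, (cx,cy)=(0.4081,0.9129)
solve A·x = −loads:
  F[0-1] = +6787.6759 N (tension)
  F[0-2] = +2994.5699 N (tension)
  F[1-2] = -7874.4882 N (compression)
  F[1-3] = +4810.9745 N (tension)
  F[2-3] = -180.6063 N (compression)
  Rx@0 = -5589.3400 N
  Ry@0 = -6272.1378 N
  Ry@2 = +7416.9978 N

6787.676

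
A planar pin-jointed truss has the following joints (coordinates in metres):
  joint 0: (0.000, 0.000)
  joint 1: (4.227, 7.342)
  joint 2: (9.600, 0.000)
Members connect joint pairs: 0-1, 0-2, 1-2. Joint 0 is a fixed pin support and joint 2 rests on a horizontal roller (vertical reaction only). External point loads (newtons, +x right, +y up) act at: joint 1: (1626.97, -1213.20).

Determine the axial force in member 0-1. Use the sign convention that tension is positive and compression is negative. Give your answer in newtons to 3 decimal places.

N=3 nodes, M=3 members, R=3 reactions → 2N=6, M+R=6
member 0 (0-1): L=8.4719, (cx,cy)=(0.4989,0.8666)
member 1 (0-2): L=9.6000, (cx,cy)=(1.0000,0.0000)
member 2 (1-2): L=9.0980, (cx,cy)=(0.5906,-0.8070)
solve A·x = −loads:
  F[0-1] = +652.2715 N (tension)
  F[0-2] = +1301.5220 N (tension)
  F[1-2] = -2203.8492 N (compression)
  Rx@0 = -1626.9700 N
  Ry@0 = -565.2802 N
  Ry@2 = +1778.4802 N

652.272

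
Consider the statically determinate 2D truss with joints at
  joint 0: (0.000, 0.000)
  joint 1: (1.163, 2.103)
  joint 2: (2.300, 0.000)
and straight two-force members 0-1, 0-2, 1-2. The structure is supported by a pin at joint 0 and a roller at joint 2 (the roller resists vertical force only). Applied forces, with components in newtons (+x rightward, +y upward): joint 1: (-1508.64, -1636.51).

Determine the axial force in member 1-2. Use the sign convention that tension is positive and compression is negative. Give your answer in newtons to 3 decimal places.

N=3 nodes, M=3 members, R=3 reactions → 2N=6, M+R=6
member 0 (0-1): L=2.4032, (cx,cy)=(0.4839,0.8751)
member 1 (0-2): L=2.3000, (cx,cy)=(1.0000,0.0000)
member 2 (1-2): L=2.3907, (cx,cy)=(0.4756,-0.8797)
solve A·x = −loads:
  F[0-1] = -2500.7798 N (compression)
  F[0-2] = -298.3973 N (compression)
  F[1-2] = +627.4179 N (tension)
  Rx@0 = +1508.6400 N
  Ry@0 = +2188.4269 N
  Ry@2 = -551.9169 N

627.418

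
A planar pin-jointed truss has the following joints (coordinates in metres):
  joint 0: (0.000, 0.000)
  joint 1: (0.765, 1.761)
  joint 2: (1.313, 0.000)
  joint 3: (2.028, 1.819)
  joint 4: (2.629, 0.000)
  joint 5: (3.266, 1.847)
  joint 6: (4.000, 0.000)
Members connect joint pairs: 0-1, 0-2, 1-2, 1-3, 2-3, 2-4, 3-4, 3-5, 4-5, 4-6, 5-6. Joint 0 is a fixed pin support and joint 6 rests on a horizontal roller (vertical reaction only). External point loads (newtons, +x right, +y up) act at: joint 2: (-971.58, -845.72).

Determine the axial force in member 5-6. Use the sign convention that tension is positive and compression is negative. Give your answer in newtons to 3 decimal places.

N=7 nodes, M=11 members, R=3 reactions → 2N=14, M+R=14
member 0 (0-1): L=1.9200, (cx,cy)=(0.3984,0.9172)
member 1 (0-2): L=1.3130, (cx,cy)=(1.0000,0.0000)
member 2 (1-2): L=1.8443, (cx,cy)=(0.2971,-0.9548)
member 3 (1-3): L=1.2643, (cx,cy)=(0.9989,0.0459)
member 4 (2-3): L=1.9545, (cx,cy)=(0.3658,0.9307)
member 5 (2-4): L=1.3160, (cx,cy)=(1.0000,0.0000)
member 6 (3-4): L=1.9157, (cx,cy)=(0.3137,-0.9495)
member 7 (3-5): L=1.2383, (cx,cy)=(0.9997,0.0226)
member 8 (4-5): L=1.9538, (cx,cy)=(0.3260,0.9454)
member 9 (4-6): L=1.3710, (cx,cy)=(1.0000,0.0000)
member 10 (5-6): L=1.9875, (cx,cy)=(0.3693,-0.9293)
solve A·x = −loads:
  F[0-1] = -619.4025 N (compression)
  F[0-2] = -724.7850 N (compression)
  F[1-2] = +574.8991 N (tension)
  F[1-3] = -418.0563 N (compression)
  F[2-3] = +318.8900 N (tension)
  F[2-4] = +300.9578 N (tension)
  F[3-4] = -297.3147 N (compression)
  F[3-5] = -207.7370 N (compression)
  F[4-5] = +298.6225 N (tension)
  F[4-6] = +110.3216 N (tension)
  F[5-6] = -298.7253 N (compression)
  Rx@0 = +971.5800 N
  Ry@0 = +568.1124 N
  Ry@6 = +277.6076 N

-298.725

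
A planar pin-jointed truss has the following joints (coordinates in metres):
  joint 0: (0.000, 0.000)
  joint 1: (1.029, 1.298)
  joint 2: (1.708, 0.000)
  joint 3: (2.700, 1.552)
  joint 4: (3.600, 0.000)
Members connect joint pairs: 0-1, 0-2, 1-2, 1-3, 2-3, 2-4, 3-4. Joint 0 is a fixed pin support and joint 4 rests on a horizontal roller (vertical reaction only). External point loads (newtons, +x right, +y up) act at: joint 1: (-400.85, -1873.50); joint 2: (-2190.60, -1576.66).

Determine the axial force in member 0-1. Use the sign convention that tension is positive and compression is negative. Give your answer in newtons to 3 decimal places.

-2949.280

N=5 nodes, M=7 members, R=3 reactions → 2N=10, M+R=10
member 0 (0-1): L=1.6564, (cx,cy)=(0.6212,0.7836)
member 1 (0-2): L=1.7080, (cx,cy)=(1.0000,0.0000)
member 2 (1-2): L=1.4649, (cx,cy)=(0.4635,-0.8861)
member 3 (1-3): L=1.6902, (cx,cy)=(0.9886,0.1503)
member 4 (2-3): L=1.8419, (cx,cy)=(0.5386,0.8426)
member 5 (2-4): L=1.8920, (cx,cy)=(1.0000,0.0000)
member 6 (3-4): L=1.7941, (cx,cy)=(0.5017,-0.8651)
solve A·x = −loads:
  F[0-1] = -2949.2797 N (compression)
  F[0-2] = -759.2732 N (compression)
  F[1-2] = +230.0721 N (tension)
  F[1-3] = -1555.6366 N (compression)
  F[2-3] = +1629.2642 N (tension)
  F[2-4] = +660.5128 N (tension)
  F[3-4] = -1316.6770 N (compression)
  Rx@0 = +2591.4500 N
  Ry@0 = +2311.1424 N
  Ry@4 = +1139.0176 N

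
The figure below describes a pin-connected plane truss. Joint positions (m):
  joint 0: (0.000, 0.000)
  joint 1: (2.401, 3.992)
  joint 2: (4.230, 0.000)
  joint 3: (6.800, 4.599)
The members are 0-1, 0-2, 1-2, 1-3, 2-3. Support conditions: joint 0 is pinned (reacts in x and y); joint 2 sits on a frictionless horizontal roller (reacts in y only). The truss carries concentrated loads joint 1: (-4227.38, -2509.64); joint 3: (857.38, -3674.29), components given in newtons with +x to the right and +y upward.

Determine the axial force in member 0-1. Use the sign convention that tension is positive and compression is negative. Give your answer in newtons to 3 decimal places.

-2228.995

N=4 nodes, M=5 members, R=3 reactions → 2N=8, M+R=8
member 0 (0-1): L=4.6584, (cx,cy)=(0.5154,0.8569)
member 1 (0-2): L=4.2300, (cx,cy)=(1.0000,0.0000)
member 2 (1-2): L=4.3910, (cx,cy)=(0.4165,-0.9091)
member 3 (1-3): L=4.4407, (cx,cy)=(0.9906,0.1367)
member 4 (2-3): L=5.2684, (cx,cy)=(0.4878,0.8729)
solve A·x = −loads:
  F[0-1] = -2228.9952 N (compression)
  F[0-2] = -2221.1515 N (compression)
  F[1-2] = -180.7618 N (compression)
  F[1-3] = +3183.7071 N (tension)
  F[2-3] = -4707.5924 N (compression)
  Rx@0 = +3370.0000 N
  Ry@0 = +1910.1221 N
  Ry@2 = +4273.8079 N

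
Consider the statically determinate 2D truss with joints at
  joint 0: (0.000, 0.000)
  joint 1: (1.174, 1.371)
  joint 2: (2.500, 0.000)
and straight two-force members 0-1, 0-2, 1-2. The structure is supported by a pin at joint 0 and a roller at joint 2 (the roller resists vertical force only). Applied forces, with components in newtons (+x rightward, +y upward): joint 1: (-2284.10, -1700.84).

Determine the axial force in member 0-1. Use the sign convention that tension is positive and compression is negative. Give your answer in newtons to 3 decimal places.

N=3 nodes, M=3 members, R=3 reactions → 2N=6, M+R=6
member 0 (0-1): L=1.8050, (cx,cy)=(0.6504,0.7596)
member 1 (0-2): L=2.5000, (cx,cy)=(1.0000,0.0000)
member 2 (1-2): L=1.9073, (cx,cy)=(0.6952,-0.7188)
solve A·x = −loads:
  F[0-1] = -2836.7731 N (compression)
  F[0-2] = -438.9882 N (compression)
  F[1-2] = +631.4453 N (tension)
  Rx@0 = +2284.1000 N
  Ry@0 = +2154.7260 N
  Ry@2 = -453.8860 N

-2836.773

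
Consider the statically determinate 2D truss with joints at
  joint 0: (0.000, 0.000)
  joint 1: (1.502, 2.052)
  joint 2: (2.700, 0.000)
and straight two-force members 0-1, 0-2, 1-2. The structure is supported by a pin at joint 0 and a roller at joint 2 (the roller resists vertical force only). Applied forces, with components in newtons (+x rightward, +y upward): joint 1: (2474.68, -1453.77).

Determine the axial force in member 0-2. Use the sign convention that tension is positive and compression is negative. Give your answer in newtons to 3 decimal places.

N=3 nodes, M=3 members, R=3 reactions → 2N=6, M+R=6
member 0 (0-1): L=2.5430, (cx,cy)=(0.5906,0.8069)
member 1 (0-2): L=2.7000, (cx,cy)=(1.0000,0.0000)
member 2 (1-2): L=2.3761, (cx,cy)=(0.5042,-0.8636)
solve A·x = −loads:
  F[0-1] = +1531.3770 N (tension)
  F[0-2] = +1570.1761 N (tension)
  F[1-2] = -3114.2857 N (compression)
  Rx@0 = -2474.6800 N
  Ry@0 = -1235.7137 N
  Ry@2 = +2689.4837 N

1570.176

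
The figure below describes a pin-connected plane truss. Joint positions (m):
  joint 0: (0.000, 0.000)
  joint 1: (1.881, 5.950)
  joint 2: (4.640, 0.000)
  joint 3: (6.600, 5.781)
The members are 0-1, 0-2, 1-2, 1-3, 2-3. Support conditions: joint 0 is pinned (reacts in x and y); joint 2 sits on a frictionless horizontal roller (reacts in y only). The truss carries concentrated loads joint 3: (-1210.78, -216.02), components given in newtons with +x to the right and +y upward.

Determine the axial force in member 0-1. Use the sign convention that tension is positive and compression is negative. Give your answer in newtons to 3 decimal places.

N=4 nodes, M=5 members, R=3 reactions → 2N=8, M+R=8
member 0 (0-1): L=6.2402, (cx,cy)=(0.3014,0.9535)
member 1 (0-2): L=4.6400, (cx,cy)=(1.0000,0.0000)
member 2 (1-2): L=6.5586, (cx,cy)=(0.4207,-0.9072)
member 3 (1-3): L=4.7220, (cx,cy)=(0.9994,-0.0358)
member 4 (2-3): L=6.1042, (cx,cy)=(0.3211,0.9470)
solve A·x = −loads:
  F[0-1] = -1486.4025 N (compression)
  F[0-2] = -762.7330 N (compression)
  F[1-2] = +1606.5878 N (tension)
  F[1-3] = -1124.6144 N (compression)
  F[2-3] = -270.5981 N (compression)
  Rx@0 = +1210.7800 N
  Ry@0 = +1417.2672 N
  Ry@2 = -1201.2472 N

-1486.403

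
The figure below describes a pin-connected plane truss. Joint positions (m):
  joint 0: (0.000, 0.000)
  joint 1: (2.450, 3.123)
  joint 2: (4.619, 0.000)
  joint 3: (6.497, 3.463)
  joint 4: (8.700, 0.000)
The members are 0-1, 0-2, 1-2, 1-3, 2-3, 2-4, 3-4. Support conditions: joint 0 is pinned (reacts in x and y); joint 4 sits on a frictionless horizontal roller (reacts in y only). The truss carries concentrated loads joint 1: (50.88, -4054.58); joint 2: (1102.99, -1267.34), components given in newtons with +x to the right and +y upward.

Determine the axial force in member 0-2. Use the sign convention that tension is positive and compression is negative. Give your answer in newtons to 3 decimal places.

N=5 nodes, M=7 members, R=3 reactions → 2N=10, M+R=10
member 0 (0-1): L=3.9693, (cx,cy)=(0.6172,0.7868)
member 1 (0-2): L=4.6190, (cx,cy)=(1.0000,0.0000)
member 2 (1-2): L=3.8023, (cx,cy)=(0.5704,-0.8213)
member 3 (1-3): L=4.0613, (cx,cy)=(0.9965,0.0837)
member 4 (2-3): L=3.9394, (cx,cy)=(0.4767,0.8791)
member 5 (2-4): L=4.0810, (cx,cy)=(1.0000,0.0000)
member 6 (3-4): L=4.1043, (cx,cy)=(0.5367,-0.8437)
solve A·x = −loads:
  F[0-1] = -4434.5139 N (compression)
  F[0-2] = +3890.9925 N (tension)
  F[1-2] = -920.1063 N (compression)
  F[1-3] = -2271.1096 N (compression)
  F[2-3] = +2301.3970 N (tension)
  F[2-4] = +1166.0230 N (tension)
  F[3-4] = -2172.3789 N (compression)
  Rx@0 = -1153.8700 N
  Ry@0 = +3488.9933 N
  Ry@4 = +1832.9267 N

3890.992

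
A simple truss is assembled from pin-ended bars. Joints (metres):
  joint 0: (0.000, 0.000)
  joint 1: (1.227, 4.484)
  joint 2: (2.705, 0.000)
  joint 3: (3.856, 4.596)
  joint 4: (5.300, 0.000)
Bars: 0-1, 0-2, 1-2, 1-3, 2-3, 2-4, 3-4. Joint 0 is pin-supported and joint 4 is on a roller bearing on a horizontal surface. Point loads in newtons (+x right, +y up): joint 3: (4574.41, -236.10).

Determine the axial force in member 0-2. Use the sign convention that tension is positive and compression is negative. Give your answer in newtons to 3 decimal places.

3506.541

N=5 nodes, M=7 members, R=3 reactions → 2N=10, M+R=10
member 0 (0-1): L=4.6488, (cx,cy)=(0.2639,0.9645)
member 1 (0-2): L=2.7050, (cx,cy)=(1.0000,0.0000)
member 2 (1-2): L=4.7213, (cx,cy)=(0.3130,-0.9497)
member 3 (1-3): L=2.6314, (cx,cy)=(0.9991,0.0426)
member 4 (2-3): L=4.7379, (cx,cy)=(0.2429,0.9700)
member 5 (2-4): L=2.5950, (cx,cy)=(1.0000,0.0000)
member 6 (3-4): L=4.8175, (cx,cy)=(0.2997,-0.9540)
solve A·x = −loads:
  F[0-1] = +4045.9325 N (tension)
  F[0-2] = +3506.5412 N (tension)
  F[1-2] = -4004.8567 N (compression)
  F[1-3] = +2323.6905 N (tension)
  F[2-3] = +3921.0223 N (tension)
  F[2-4] = +1300.2799 N (tension)
  F[3-4] = -4338.0227 N (compression)
  Rx@0 = -4574.4100 N
  Ry@0 = -3902.4641 N
  Ry@4 = +4138.5641 N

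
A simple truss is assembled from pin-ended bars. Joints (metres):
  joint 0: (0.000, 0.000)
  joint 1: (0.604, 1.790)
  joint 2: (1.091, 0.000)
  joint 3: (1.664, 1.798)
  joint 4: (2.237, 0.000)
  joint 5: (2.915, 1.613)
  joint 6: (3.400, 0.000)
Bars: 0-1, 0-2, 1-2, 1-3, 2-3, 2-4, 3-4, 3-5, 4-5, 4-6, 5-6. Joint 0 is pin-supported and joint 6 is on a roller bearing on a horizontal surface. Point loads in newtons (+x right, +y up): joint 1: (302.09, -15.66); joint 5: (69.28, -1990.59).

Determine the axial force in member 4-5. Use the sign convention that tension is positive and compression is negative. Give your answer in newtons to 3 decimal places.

-167.038

N=7 nodes, M=11 members, R=3 reactions → 2N=14, M+R=14
member 0 (0-1): L=1.8892, (cx,cy)=(0.3197,0.9475)
member 1 (0-2): L=1.0910, (cx,cy)=(1.0000,0.0000)
member 2 (1-2): L=1.8551, (cx,cy)=(0.2625,-0.9649)
member 3 (1-3): L=1.0600, (cx,cy)=(1.0000,0.0075)
member 4 (2-3): L=1.8871, (cx,cy)=(0.3036,0.9528)
member 5 (2-4): L=1.1460, (cx,cy)=(1.0000,0.0000)
member 6 (3-4): L=1.8871, (cx,cy)=(0.3036,-0.9528)
member 7 (3-5): L=1.2646, (cx,cy)=(0.9892,-0.1463)
member 8 (4-5): L=1.7497, (cx,cy)=(0.3875,0.9219)
member 9 (4-6): L=1.1630, (cx,cy)=(1.0000,0.0000)
member 10 (5-6): L=1.6843, (cx,cy)=(0.2879,-0.9576)
solve A·x = −loads:
  F[0-1] = -110.7332 N (compression)
  F[0-2] = +406.7735 N (tension)
  F[1-2] = +89.6819 N (tension)
  F[1-3] = -361.0475 N (compression)
  F[2-3] = -90.8244 N (compression)
  F[2-4] = +457.8953 N (tension)
  F[3-4] = +161.6179 N (tension)
  F[3-5] = -442.4491 N (compression)
  F[4-5] = -167.0376 N (compression)
  F[4-6] = +571.6953 N (tension)
  F[5-6] = -1985.4186 N (compression)
  Rx@0 = -371.3700 N
  Ry@0 = +104.9211 N
  Ry@6 = +1901.3289 N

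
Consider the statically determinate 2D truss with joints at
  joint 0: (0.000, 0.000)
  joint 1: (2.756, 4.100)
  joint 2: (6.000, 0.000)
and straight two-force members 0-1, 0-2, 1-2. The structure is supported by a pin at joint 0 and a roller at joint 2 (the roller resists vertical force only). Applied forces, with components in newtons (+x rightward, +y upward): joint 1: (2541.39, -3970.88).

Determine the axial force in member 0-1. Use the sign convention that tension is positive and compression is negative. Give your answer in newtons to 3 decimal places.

-494.388

N=3 nodes, M=3 members, R=3 reactions → 2N=6, M+R=6
member 0 (0-1): L=4.9402, (cx,cy)=(0.5579,0.8299)
member 1 (0-2): L=6.0000, (cx,cy)=(1.0000,0.0000)
member 2 (1-2): L=5.2281, (cx,cy)=(0.6205,-0.7842)
solve A·x = −loads:
  F[0-1] = -494.3882 N (compression)
  F[0-2] = +2817.1957 N (tension)
  F[1-2] = -4540.2950 N (compression)
  Rx@0 = -2541.3900 N
  Ry@0 = +410.3060 N
  Ry@2 = +3560.5740 N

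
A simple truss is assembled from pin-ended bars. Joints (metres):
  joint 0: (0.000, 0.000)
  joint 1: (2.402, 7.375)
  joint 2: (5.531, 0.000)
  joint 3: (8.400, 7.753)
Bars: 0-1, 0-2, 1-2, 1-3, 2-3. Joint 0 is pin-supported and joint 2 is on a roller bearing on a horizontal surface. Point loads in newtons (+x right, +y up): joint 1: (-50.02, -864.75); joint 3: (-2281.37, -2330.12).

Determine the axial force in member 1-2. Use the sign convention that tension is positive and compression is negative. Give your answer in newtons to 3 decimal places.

1725.882

N=4 nodes, M=5 members, R=3 reactions → 2N=8, M+R=8
member 0 (0-1): L=7.7563, (cx,cy)=(0.3097,0.9508)
member 1 (0-2): L=5.5310, (cx,cy)=(1.0000,0.0000)
member 2 (1-2): L=8.0113, (cx,cy)=(0.3906,-0.9206)
member 3 (1-3): L=6.0099, (cx,cy)=(0.9980,0.0629)
member 4 (2-3): L=8.2668, (cx,cy)=(0.3471,0.9378)
solve A·x = −loads:
  F[0-1] = -2676.7058 N (compression)
  F[0-2] = -1502.4580 N (compression)
  F[1-2] = +1725.8818 N (tension)
  F[1-3] = -1455.8761 N (compression)
  F[2-3] = -2386.9054 N (compression)
  Rx@0 = +2331.3900 N
  Ry@0 = +2545.1180 N
  Ry@2 = +649.7520 N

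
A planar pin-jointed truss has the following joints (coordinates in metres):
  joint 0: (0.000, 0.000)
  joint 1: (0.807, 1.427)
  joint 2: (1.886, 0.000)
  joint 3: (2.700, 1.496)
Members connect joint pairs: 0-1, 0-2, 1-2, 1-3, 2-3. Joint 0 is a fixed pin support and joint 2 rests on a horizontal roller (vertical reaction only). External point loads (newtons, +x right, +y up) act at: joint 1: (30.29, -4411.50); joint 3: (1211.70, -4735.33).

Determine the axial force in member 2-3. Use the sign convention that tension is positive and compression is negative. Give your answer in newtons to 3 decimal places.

N=4 nodes, M=5 members, R=3 reactions → 2N=8, M+R=8
member 0 (0-1): L=1.6394, (cx,cy)=(0.4923,0.8704)
member 1 (0-2): L=1.8860, (cx,cy)=(1.0000,0.0000)
member 2 (1-2): L=1.7890, (cx,cy)=(0.6031,-0.7976)
member 3 (1-3): L=1.8943, (cx,cy)=(0.9993,0.0364)
member 4 (2-3): L=1.7031, (cx,cy)=(0.4779,0.8784)
solve A·x = −loads:
  F[0-1] = +578.9707 N (tension)
  F[0-2] = +956.9869 N (tension)
  F[1-2] = -5985.8462 N (compression)
  F[1-3] = +3867.4969 N (tension)
  F[2-3] = -5551.3085 N (compression)
  Rx@0 = -1241.9900 N
  Ry@0 = -503.9646 N
  Ry@2 = +9650.7946 N

-5551.308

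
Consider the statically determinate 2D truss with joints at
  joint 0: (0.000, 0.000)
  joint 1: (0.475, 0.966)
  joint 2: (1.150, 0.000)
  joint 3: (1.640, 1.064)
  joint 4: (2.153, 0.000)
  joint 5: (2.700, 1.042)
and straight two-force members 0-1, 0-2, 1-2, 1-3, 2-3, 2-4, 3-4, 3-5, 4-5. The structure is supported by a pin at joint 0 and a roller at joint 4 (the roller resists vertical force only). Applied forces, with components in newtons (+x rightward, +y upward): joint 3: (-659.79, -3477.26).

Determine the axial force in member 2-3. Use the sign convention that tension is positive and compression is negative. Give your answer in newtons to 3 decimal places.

N=6 nodes, M=9 members, R=3 reactions → 2N=12, M+R=12
member 0 (0-1): L=1.0765, (cx,cy)=(0.4413,0.8974)
member 1 (0-2): L=1.1500, (cx,cy)=(1.0000,0.0000)
member 2 (1-2): L=1.1785, (cx,cy)=(0.5728,-0.8197)
member 3 (1-3): L=1.1691, (cx,cy)=(0.9965,0.0838)
member 4 (2-3): L=1.1714, (cx,cy)=(0.4183,0.9083)
member 5 (2-4): L=1.0030, (cx,cy)=(1.0000,0.0000)
member 6 (3-4): L=1.1812, (cx,cy)=(0.4343,-0.9008)
member 7 (3-5): L=1.0602, (cx,cy)=(0.9998,-0.0208)
member 8 (4-5): L=1.1768, (cx,cy)=(0.4648,0.8854)
solve A·x = −loads:
  F[0-1] = -1286.6328 N (compression)
  F[0-2] = -92.0526 N (compression)
  F[1-2] = +1275.3202 N (tension)
  F[1-3] = -1302.7988 N (compression)
  F[2-3] = -1150.9221 N (compression)
  F[2-4] = +1119.8546 N (tension)
  F[3-4] = -2578.5325 N (compression)
  F[3-5] = +0.0000 N (tension)
  F[4-5] = -0.0000 N (compression)
  Rx@0 = +659.7900 N
  Ry@0 = +1154.5987 N
  Ry@4 = +2322.6613 N

-1150.922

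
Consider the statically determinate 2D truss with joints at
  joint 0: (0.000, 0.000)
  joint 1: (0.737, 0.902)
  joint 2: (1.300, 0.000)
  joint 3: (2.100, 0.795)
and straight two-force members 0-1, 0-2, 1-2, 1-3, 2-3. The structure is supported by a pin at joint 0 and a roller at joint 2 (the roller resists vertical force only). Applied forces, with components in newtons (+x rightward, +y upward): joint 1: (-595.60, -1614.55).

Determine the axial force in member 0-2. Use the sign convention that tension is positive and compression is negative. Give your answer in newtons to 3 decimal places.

313.377

N=4 nodes, M=5 members, R=3 reactions → 2N=8, M+R=8
member 0 (0-1): L=1.1648, (cx,cy)=(0.6327,0.7744)
member 1 (0-2): L=1.3000, (cx,cy)=(1.0000,0.0000)
member 2 (1-2): L=1.0633, (cx,cy)=(0.5295,-0.8483)
member 3 (1-3): L=1.3672, (cx,cy)=(0.9969,-0.0783)
member 4 (2-3): L=1.1278, (cx,cy)=(0.7093,0.7049)
solve A·x = −loads:
  F[0-1] = -1436.6101 N (compression)
  F[0-2] = +313.3768 N (tension)
  F[1-2] = -591.8448 N (compression)
  F[1-3] = -0.0000 N (compression)
  F[2-3] = +0.0000 N (tension)
  Rx@0 = +595.6000 N
  Ry@0 = +1112.4791 N
  Ry@2 = +502.0709 N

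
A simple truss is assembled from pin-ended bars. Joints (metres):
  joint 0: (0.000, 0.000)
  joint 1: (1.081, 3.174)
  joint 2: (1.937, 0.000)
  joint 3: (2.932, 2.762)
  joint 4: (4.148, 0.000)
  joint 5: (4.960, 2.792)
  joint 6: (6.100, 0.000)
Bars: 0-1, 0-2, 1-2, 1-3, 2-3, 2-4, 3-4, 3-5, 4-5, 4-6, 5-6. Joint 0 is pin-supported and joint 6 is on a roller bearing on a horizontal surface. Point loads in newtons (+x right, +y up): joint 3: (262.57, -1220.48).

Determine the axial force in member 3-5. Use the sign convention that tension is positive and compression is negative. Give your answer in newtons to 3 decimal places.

-495.442

N=7 nodes, M=11 members, R=3 reactions → 2N=14, M+R=14
member 0 (0-1): L=3.3530, (cx,cy)=(0.3224,0.9466)
member 1 (0-2): L=1.9370, (cx,cy)=(1.0000,0.0000)
member 2 (1-2): L=3.2874, (cx,cy)=(0.2604,-0.9655)
member 3 (1-3): L=1.8963, (cx,cy)=(0.9761,-0.2173)
member 4 (2-3): L=2.9358, (cx,cy)=(0.3389,0.9408)
member 5 (2-4): L=2.2110, (cx,cy)=(1.0000,0.0000)
member 6 (3-4): L=3.0178, (cx,cy)=(0.4029,-0.9152)
member 7 (3-5): L=2.0282, (cx,cy)=(0.9999,0.0148)
member 8 (4-5): L=2.9077, (cx,cy)=(0.2793,0.9602)
member 9 (4-6): L=1.9520, (cx,cy)=(1.0000,0.0000)
member 10 (5-6): L=3.0158, (cx,cy)=(0.3780,-0.9258)
solve A·x = −loads:
  F[0-1] = -544.0081 N (compression)
  F[0-2] = +437.9553 N (tension)
  F[1-2] = +610.4358 N (tension)
  F[1-3] = -342.5173 N (compression)
  F[2-3] = -626.4559 N (compression)
  F[2-4] = +809.2267 N (tension)
  F[3-4] = -778.8747 N (compression)
  F[3-5] = -495.4423 N (compression)
  F[4-5] = +742.3826 N (tension)
  F[4-6] = +288.0701 N (tension)
  F[5-6] = -762.0639 N (compression)
  Rx@0 = -262.5700 N
  Ry@0 = +514.9610 N
  Ry@6 = +705.5190 N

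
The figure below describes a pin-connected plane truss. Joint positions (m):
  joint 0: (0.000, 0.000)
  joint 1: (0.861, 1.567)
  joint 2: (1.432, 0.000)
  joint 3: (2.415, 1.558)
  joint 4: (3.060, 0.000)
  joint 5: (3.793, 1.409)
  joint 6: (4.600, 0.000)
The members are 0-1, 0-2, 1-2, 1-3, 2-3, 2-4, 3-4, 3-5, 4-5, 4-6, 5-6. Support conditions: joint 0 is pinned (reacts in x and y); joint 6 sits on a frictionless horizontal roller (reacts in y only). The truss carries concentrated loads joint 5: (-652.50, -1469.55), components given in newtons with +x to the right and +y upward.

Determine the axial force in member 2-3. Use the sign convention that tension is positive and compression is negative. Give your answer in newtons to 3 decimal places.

-544.026

N=7 nodes, M=11 members, R=3 reactions → 2N=14, M+R=14
member 0 (0-1): L=1.7880, (cx,cy)=(0.4816,0.8764)
member 1 (0-2): L=1.4320, (cx,cy)=(1.0000,0.0000)
member 2 (1-2): L=1.6678, (cx,cy)=(0.3424,-0.9396)
member 3 (1-3): L=1.5540, (cx,cy)=(1.0000,-0.0058)
member 4 (2-3): L=1.8422, (cx,cy)=(0.5336,0.8457)
member 5 (2-4): L=1.6280, (cx,cy)=(1.0000,0.0000)
member 6 (3-4): L=1.6862, (cx,cy)=(0.3825,-0.9240)
member 7 (3-5): L=1.3860, (cx,cy)=(0.9942,-0.1075)
member 8 (4-5): L=1.5883, (cx,cy)=(0.4615,0.8871)
member 9 (4-6): L=1.5400, (cx,cy)=(1.0000,0.0000)
member 10 (5-6): L=1.6237, (cx,cy)=(0.4970,-0.8678)
solve A·x = −loads:
  F[0-1] = -522.2103 N (compression)
  F[0-2] = -401.0277 N (compression)
  F[1-2] = +489.6956 N (tension)
  F[1-3] = -419.1359 N (compression)
  F[2-3] = -544.0259 N (compression)
  F[2-4] = +56.9237 N (tension)
  F[3-4] = +605.4691 N (tension)
  F[3-5] = -946.5061 N (compression)
  F[4-5] = -630.5970 N (compression)
  F[4-6] = +579.5487 N (tension)
  F[5-6] = -1166.0918 N (compression)
  Rx@0 = +652.5000 N
  Ry@0 = +457.6738 N
  Ry@6 = +1011.8762 N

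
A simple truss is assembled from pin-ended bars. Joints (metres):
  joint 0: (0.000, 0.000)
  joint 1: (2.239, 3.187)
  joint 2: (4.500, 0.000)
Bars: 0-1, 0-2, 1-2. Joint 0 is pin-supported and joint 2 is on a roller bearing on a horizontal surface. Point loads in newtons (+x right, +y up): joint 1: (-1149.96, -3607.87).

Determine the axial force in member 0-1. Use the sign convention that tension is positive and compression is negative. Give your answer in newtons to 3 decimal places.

-3210.717

N=3 nodes, M=3 members, R=3 reactions → 2N=6, M+R=6
member 0 (0-1): L=3.8949, (cx,cy)=(0.5749,0.8183)
member 1 (0-2): L=4.5000, (cx,cy)=(1.0000,0.0000)
member 2 (1-2): L=3.9076, (cx,cy)=(0.5786,-0.8156)
solve A·x = −loads:
  F[0-1] = -3210.7174 N (compression)
  F[0-2] = +695.7442 N (tension)
  F[1-2] = -1202.4184 N (compression)
  Rx@0 = +1149.9600 N
  Ry@0 = +2627.1815 N
  Ry@2 = +980.6885 N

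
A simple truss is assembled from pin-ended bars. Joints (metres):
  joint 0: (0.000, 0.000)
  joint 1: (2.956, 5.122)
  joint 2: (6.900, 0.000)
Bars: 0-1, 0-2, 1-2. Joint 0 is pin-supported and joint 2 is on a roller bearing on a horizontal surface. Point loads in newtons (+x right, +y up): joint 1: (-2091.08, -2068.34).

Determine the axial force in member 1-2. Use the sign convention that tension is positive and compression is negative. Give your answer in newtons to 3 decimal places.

N=3 nodes, M=3 members, R=3 reactions → 2N=6, M+R=6
member 0 (0-1): L=5.9138, (cx,cy)=(0.4998,0.8661)
member 1 (0-2): L=6.9000, (cx,cy)=(1.0000,0.0000)
member 2 (1-2): L=6.4645, (cx,cy)=(0.6101,-0.7923)
solve A·x = −loads:
  F[0-1] = -3157.2106 N (compression)
  F[0-2] = -512.9504 N (compression)
  F[1-2] = +840.7653 N (tension)
  Rx@0 = +2091.0800 N
  Ry@0 = +2734.4992 N
  Ry@2 = -666.1592 N

840.765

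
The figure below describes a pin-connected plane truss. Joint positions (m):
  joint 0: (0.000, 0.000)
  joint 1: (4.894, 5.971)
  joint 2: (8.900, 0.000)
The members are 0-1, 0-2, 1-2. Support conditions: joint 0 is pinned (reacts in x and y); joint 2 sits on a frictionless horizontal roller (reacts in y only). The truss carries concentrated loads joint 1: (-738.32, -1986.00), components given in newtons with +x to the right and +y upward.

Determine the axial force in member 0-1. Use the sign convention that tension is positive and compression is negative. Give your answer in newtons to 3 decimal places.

-1796.283

N=3 nodes, M=3 members, R=3 reactions → 2N=6, M+R=6
member 0 (0-1): L=7.7204, (cx,cy)=(0.6339,0.7734)
member 1 (0-2): L=8.9000, (cx,cy)=(1.0000,0.0000)
member 2 (1-2): L=7.1903, (cx,cy)=(0.5571,-0.8304)
solve A·x = −loads:
  F[0-1] = -1796.2833 N (compression)
  F[0-2] = +400.3577 N (tension)
  F[1-2] = -718.5983 N (compression)
  Rx@0 = +738.3200 N
  Ry@0 = +1389.2612 N
  Ry@2 = +596.7388 N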